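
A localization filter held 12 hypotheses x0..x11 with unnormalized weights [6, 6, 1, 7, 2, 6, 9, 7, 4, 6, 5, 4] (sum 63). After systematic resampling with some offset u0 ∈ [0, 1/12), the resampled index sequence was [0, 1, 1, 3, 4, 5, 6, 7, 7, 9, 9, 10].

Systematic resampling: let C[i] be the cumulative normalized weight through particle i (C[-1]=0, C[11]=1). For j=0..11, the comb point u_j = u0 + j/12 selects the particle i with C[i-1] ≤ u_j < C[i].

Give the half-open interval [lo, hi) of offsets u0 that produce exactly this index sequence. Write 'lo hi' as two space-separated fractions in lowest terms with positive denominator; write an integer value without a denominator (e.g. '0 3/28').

C = [2/21, 4/21, 13/63, 20/63, 22/63, 4/9, 37/63, 44/63, 16/21, 6/7, 59/63, 1]
j=0 picked index 0: u0 ∈ [0, 2/21)
j=1 picked index 1: u0 ∈ [1/84, 3/28)
j=2 picked index 1: u0 ∈ [-1/14, 1/42)
j=3 picked index 3: u0 ∈ [-11/252, 17/252)
j=4 picked index 4: u0 ∈ [-1/63, 1/63)
j=5 picked index 5: u0 ∈ [-17/252, 1/36)
j=6 picked index 6: u0 ∈ [-1/18, 11/126)
j=7 picked index 7: u0 ∈ [1/252, 29/252)
j=8 picked index 7: u0 ∈ [-5/63, 2/63)
j=9 picked index 9: u0 ∈ [1/84, 3/28)
j=10 picked index 9: u0 ∈ [-1/14, 1/42)
j=11 picked index 10: u0 ∈ [-5/84, 5/252)
intersection: [1/84, 1/63)

1/84 1/63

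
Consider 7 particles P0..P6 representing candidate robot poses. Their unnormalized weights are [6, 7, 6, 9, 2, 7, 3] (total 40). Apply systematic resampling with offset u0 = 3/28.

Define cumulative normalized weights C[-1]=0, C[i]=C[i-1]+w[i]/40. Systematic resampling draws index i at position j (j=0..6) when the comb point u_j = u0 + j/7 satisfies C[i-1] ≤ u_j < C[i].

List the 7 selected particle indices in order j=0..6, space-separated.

C = [3/20, 13/40, 19/40, 7/10, 3/4, 37/40, 1]
j=0: u_0=3/28 ∈ [0, 3/20) → index 0
j=1: u_1=1/4 ∈ [3/20, 13/40) → index 1
j=2: u_2=11/28 ∈ [13/40, 19/40) → index 2
j=3: u_3=15/28 ∈ [19/40, 7/10) → index 3
j=4: u_4=19/28 ∈ [19/40, 7/10) → index 3
j=5: u_5=23/28 ∈ [3/4, 37/40) → index 5
j=6: u_6=27/28 ∈ [37/40, 1) → index 6

0 1 2 3 3 5 6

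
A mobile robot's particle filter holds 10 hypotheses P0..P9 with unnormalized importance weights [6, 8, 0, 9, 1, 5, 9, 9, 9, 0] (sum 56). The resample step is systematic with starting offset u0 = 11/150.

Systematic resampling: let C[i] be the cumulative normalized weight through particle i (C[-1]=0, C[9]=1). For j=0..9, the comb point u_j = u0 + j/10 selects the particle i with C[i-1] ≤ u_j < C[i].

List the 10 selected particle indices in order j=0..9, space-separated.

0 1 3 3 5 6 6 7 8 8

C = [3/28, 1/4, 1/4, 23/56, 3/7, 29/56, 19/28, 47/56, 1, 1]
j=0: u_0=11/150 ∈ [0, 3/28) → index 0
j=1: u_1=13/75 ∈ [3/28, 1/4) → index 1
j=2: u_2=41/150 ∈ [1/4, 23/56) → index 3
j=3: u_3=28/75 ∈ [1/4, 23/56) → index 3
j=4: u_4=71/150 ∈ [3/7, 29/56) → index 5
j=5: u_5=43/75 ∈ [29/56, 19/28) → index 6
j=6: u_6=101/150 ∈ [29/56, 19/28) → index 6
j=7: u_7=58/75 ∈ [19/28, 47/56) → index 7
j=8: u_8=131/150 ∈ [47/56, 1) → index 8
j=9: u_9=73/75 ∈ [47/56, 1) → index 8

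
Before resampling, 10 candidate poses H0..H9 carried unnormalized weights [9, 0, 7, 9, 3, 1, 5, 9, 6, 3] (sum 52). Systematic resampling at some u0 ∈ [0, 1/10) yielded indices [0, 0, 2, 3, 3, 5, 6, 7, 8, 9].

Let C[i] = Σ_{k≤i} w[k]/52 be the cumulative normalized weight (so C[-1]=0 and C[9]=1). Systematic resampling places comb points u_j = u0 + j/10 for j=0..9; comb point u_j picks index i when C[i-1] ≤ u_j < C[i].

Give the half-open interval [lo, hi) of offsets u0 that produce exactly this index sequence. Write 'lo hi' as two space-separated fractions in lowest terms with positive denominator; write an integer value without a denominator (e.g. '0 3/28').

C = [9/52, 9/52, 4/13, 25/52, 7/13, 29/52, 17/26, 43/52, 49/52, 1]
j=0 picked index 0: u0 ∈ [0, 9/52)
j=1 picked index 0: u0 ∈ [-1/10, 19/260)
j=2 picked index 2: u0 ∈ [-7/260, 7/65)
j=3 picked index 3: u0 ∈ [1/130, 47/260)
j=4 picked index 3: u0 ∈ [-6/65, 21/260)
j=5 picked index 5: u0 ∈ [1/26, 3/52)
j=6 picked index 6: u0 ∈ [-11/260, 7/130)
j=7 picked index 7: u0 ∈ [-3/65, 33/260)
j=8 picked index 8: u0 ∈ [7/260, 37/260)
j=9 picked index 9: u0 ∈ [11/260, 1/10)
intersection: [11/260, 7/130)

11/260 7/130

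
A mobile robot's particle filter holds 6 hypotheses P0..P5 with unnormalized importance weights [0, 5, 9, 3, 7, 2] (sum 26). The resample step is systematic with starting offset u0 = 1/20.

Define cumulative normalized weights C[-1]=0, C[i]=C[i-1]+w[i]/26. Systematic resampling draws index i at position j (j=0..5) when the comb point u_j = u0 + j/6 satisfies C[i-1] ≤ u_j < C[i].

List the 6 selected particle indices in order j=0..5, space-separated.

C = [0, 5/26, 7/13, 17/26, 12/13, 1]
j=0: u_0=1/20 ∈ [0, 5/26) → index 1
j=1: u_1=13/60 ∈ [5/26, 7/13) → index 2
j=2: u_2=23/60 ∈ [5/26, 7/13) → index 2
j=3: u_3=11/20 ∈ [7/13, 17/26) → index 3
j=4: u_4=43/60 ∈ [17/26, 12/13) → index 4
j=5: u_5=53/60 ∈ [17/26, 12/13) → index 4

1 2 2 3 4 4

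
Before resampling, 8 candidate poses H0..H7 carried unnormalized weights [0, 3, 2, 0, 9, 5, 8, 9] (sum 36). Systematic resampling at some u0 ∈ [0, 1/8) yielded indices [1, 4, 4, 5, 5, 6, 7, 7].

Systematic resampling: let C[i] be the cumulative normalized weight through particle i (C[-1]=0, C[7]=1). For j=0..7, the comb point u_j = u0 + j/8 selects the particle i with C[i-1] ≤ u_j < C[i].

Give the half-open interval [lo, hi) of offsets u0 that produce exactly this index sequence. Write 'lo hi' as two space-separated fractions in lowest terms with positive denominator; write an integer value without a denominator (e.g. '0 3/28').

C = [0, 1/12, 5/36, 5/36, 7/18, 19/36, 3/4, 1]
j=0 picked index 1: u0 ∈ [0, 1/12)
j=1 picked index 4: u0 ∈ [1/72, 19/72)
j=2 picked index 4: u0 ∈ [-1/9, 5/36)
j=3 picked index 5: u0 ∈ [1/72, 11/72)
j=4 picked index 5: u0 ∈ [-1/9, 1/36)
j=5 picked index 6: u0 ∈ [-7/72, 1/8)
j=6 picked index 7: u0 ∈ [0, 1/4)
j=7 picked index 7: u0 ∈ [-1/8, 1/8)
intersection: [1/72, 1/36)

1/72 1/36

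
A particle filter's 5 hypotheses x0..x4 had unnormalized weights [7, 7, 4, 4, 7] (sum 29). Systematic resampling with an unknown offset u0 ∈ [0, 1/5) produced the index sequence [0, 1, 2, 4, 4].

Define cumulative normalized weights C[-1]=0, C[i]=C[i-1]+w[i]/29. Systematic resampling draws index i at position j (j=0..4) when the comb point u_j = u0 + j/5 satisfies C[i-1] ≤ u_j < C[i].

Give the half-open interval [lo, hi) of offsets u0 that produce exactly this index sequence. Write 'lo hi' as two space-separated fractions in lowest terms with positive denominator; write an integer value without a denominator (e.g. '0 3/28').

C = [7/29, 14/29, 18/29, 22/29, 1]
j=0 picked index 0: u0 ∈ [0, 7/29)
j=1 picked index 1: u0 ∈ [6/145, 41/145)
j=2 picked index 2: u0 ∈ [12/145, 32/145)
j=3 picked index 4: u0 ∈ [23/145, 2/5)
j=4 picked index 4: u0 ∈ [-6/145, 1/5)
intersection: [23/145, 1/5)

23/145 1/5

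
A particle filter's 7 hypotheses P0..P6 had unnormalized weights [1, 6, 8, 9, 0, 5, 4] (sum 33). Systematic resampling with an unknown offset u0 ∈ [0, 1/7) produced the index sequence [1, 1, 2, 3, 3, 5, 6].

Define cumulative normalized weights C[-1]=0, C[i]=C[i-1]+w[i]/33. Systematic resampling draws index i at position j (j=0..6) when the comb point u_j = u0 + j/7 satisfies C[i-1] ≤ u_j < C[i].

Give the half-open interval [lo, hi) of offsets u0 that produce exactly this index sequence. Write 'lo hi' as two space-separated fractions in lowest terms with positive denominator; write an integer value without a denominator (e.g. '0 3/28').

C = [1/33, 7/33, 5/11, 8/11, 8/11, 29/33, 1]
j=0 picked index 1: u0 ∈ [1/33, 7/33)
j=1 picked index 1: u0 ∈ [-26/231, 16/231)
j=2 picked index 2: u0 ∈ [-17/231, 13/77)
j=3 picked index 3: u0 ∈ [2/77, 23/77)
j=4 picked index 3: u0 ∈ [-9/77, 12/77)
j=5 picked index 5: u0 ∈ [1/77, 38/231)
j=6 picked index 6: u0 ∈ [5/231, 1/7)
intersection: [1/33, 16/231)

1/33 16/231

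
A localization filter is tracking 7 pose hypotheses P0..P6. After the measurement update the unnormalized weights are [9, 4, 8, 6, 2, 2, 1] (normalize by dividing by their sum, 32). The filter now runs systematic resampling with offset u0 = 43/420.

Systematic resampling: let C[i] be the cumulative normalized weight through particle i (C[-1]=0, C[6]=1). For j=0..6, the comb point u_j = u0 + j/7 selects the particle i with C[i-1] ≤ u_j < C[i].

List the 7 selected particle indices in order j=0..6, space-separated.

0 0 1 2 3 3 5

C = [9/32, 13/32, 21/32, 27/32, 29/32, 31/32, 1]
j=0: u_0=43/420 ∈ [0, 9/32) → index 0
j=1: u_1=103/420 ∈ [0, 9/32) → index 0
j=2: u_2=163/420 ∈ [9/32, 13/32) → index 1
j=3: u_3=223/420 ∈ [13/32, 21/32) → index 2
j=4: u_4=283/420 ∈ [21/32, 27/32) → index 3
j=5: u_5=49/60 ∈ [21/32, 27/32) → index 3
j=6: u_6=403/420 ∈ [29/32, 31/32) → index 5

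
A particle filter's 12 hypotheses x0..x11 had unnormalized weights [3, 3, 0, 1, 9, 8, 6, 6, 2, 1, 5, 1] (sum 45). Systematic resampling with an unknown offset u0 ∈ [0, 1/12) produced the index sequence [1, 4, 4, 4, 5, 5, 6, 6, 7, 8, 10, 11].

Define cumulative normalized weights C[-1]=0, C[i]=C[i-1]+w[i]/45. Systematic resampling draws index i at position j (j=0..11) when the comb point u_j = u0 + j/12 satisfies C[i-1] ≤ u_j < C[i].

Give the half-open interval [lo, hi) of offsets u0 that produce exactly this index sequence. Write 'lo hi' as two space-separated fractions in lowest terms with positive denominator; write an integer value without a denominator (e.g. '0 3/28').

C = [1/15, 2/15, 2/15, 7/45, 16/45, 8/15, 2/3, 4/5, 38/45, 13/15, 44/45, 1]
j=0 picked index 1: u0 ∈ [1/15, 2/15)
j=1 picked index 4: u0 ∈ [13/180, 49/180)
j=2 picked index 4: u0 ∈ [-1/90, 17/90)
j=3 picked index 4: u0 ∈ [-17/180, 19/180)
j=4 picked index 5: u0 ∈ [1/45, 1/5)
j=5 picked index 5: u0 ∈ [-11/180, 7/60)
j=6 picked index 6: u0 ∈ [1/30, 1/6)
j=7 picked index 6: u0 ∈ [-1/20, 1/12)
j=8 picked index 7: u0 ∈ [0, 2/15)
j=9 picked index 8: u0 ∈ [1/20, 17/180)
j=10 picked index 10: u0 ∈ [1/30, 13/90)
j=11 picked index 11: u0 ∈ [11/180, 1/12)
intersection: [13/180, 1/12)

13/180 1/12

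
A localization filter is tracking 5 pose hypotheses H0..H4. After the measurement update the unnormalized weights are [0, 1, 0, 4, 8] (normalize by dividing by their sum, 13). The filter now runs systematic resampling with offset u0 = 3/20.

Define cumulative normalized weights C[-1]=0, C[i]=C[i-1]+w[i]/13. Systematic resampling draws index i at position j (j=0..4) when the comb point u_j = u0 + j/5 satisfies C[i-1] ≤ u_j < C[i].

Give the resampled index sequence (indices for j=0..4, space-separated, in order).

3 3 4 4 4

C = [0, 1/13, 1/13, 5/13, 1]
j=0: u_0=3/20 ∈ [1/13, 5/13) → index 3
j=1: u_1=7/20 ∈ [1/13, 5/13) → index 3
j=2: u_2=11/20 ∈ [5/13, 1) → index 4
j=3: u_3=3/4 ∈ [5/13, 1) → index 4
j=4: u_4=19/20 ∈ [5/13, 1) → index 4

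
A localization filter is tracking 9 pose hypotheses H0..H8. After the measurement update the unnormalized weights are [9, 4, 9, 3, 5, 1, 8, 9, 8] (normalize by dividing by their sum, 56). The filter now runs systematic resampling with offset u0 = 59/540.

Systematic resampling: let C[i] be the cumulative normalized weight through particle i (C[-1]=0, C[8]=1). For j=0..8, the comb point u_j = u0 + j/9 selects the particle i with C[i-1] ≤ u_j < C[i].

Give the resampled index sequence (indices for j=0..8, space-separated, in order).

0 1 2 3 6 6 7 8 8

C = [9/56, 13/56, 11/28, 25/56, 15/28, 31/56, 39/56, 6/7, 1]
j=0: u_0=59/540 ∈ [0, 9/56) → index 0
j=1: u_1=119/540 ∈ [9/56, 13/56) → index 1
j=2: u_2=179/540 ∈ [13/56, 11/28) → index 2
j=3: u_3=239/540 ∈ [11/28, 25/56) → index 3
j=4: u_4=299/540 ∈ [31/56, 39/56) → index 6
j=5: u_5=359/540 ∈ [31/56, 39/56) → index 6
j=6: u_6=419/540 ∈ [39/56, 6/7) → index 7
j=7: u_7=479/540 ∈ [6/7, 1) → index 8
j=8: u_8=539/540 ∈ [6/7, 1) → index 8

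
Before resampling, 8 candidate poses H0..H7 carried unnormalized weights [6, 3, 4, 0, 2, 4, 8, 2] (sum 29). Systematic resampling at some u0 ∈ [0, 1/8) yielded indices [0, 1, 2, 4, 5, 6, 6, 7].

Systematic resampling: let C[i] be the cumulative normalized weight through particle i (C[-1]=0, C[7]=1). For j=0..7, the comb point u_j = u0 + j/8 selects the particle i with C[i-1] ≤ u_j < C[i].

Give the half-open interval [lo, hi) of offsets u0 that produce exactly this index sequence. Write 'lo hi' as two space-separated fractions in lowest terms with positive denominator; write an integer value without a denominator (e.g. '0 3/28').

C = [6/29, 9/29, 13/29, 13/29, 15/29, 19/29, 27/29, 1]
j=0 picked index 0: u0 ∈ [0, 6/29)
j=1 picked index 1: u0 ∈ [19/232, 43/232)
j=2 picked index 2: u0 ∈ [7/116, 23/116)
j=3 picked index 4: u0 ∈ [17/232, 33/232)
j=4 picked index 5: u0 ∈ [1/58, 9/58)
j=5 picked index 6: u0 ∈ [7/232, 71/232)
j=6 picked index 6: u0 ∈ [-11/116, 21/116)
j=7 picked index 7: u0 ∈ [13/232, 1/8)
intersection: [19/232, 1/8)

19/232 1/8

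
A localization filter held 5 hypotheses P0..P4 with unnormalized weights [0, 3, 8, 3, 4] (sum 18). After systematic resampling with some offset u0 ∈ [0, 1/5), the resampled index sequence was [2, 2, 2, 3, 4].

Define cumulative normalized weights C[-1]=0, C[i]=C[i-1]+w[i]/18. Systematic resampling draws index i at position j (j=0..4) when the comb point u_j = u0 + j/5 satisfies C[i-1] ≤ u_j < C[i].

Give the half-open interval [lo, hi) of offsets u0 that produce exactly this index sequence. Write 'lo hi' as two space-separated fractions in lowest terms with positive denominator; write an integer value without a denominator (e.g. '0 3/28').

C = [0, 1/6, 11/18, 7/9, 1]
j=0 picked index 2: u0 ∈ [1/6, 11/18)
j=1 picked index 2: u0 ∈ [-1/30, 37/90)
j=2 picked index 2: u0 ∈ [-7/30, 19/90)
j=3 picked index 3: u0 ∈ [1/90, 8/45)
j=4 picked index 4: u0 ∈ [-1/45, 1/5)
intersection: [1/6, 8/45)

1/6 8/45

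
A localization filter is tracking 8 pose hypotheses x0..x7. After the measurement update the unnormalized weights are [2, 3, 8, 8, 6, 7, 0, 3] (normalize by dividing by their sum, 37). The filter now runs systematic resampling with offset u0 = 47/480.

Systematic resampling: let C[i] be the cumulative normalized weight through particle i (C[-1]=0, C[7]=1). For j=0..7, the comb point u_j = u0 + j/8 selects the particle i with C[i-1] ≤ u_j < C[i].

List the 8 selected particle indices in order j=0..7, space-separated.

C = [2/37, 5/37, 13/37, 21/37, 27/37, 34/37, 34/37, 1]
j=0: u_0=47/480 ∈ [2/37, 5/37) → index 1
j=1: u_1=107/480 ∈ [5/37, 13/37) → index 2
j=2: u_2=167/480 ∈ [5/37, 13/37) → index 2
j=3: u_3=227/480 ∈ [13/37, 21/37) → index 3
j=4: u_4=287/480 ∈ [21/37, 27/37) → index 4
j=5: u_5=347/480 ∈ [21/37, 27/37) → index 4
j=6: u_6=407/480 ∈ [27/37, 34/37) → index 5
j=7: u_7=467/480 ∈ [34/37, 1) → index 7

1 2 2 3 4 4 5 7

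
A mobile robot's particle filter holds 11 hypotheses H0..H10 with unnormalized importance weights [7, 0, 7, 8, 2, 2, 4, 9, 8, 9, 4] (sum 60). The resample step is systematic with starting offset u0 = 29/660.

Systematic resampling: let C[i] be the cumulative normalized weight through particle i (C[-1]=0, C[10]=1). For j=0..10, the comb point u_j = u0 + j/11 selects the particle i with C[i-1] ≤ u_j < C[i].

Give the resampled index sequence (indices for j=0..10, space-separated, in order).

0 2 2 3 5 6 7 8 8 9 10

C = [7/60, 7/60, 7/30, 11/30, 2/5, 13/30, 1/2, 13/20, 47/60, 14/15, 1]
j=0: u_0=29/660 ∈ [0, 7/60) → index 0
j=1: u_1=89/660 ∈ [7/60, 7/30) → index 2
j=2: u_2=149/660 ∈ [7/60, 7/30) → index 2
j=3: u_3=19/60 ∈ [7/30, 11/30) → index 3
j=4: u_4=269/660 ∈ [2/5, 13/30) → index 5
j=5: u_5=329/660 ∈ [13/30, 1/2) → index 6
j=6: u_6=389/660 ∈ [1/2, 13/20) → index 7
j=7: u_7=449/660 ∈ [13/20, 47/60) → index 8
j=8: u_8=509/660 ∈ [13/20, 47/60) → index 8
j=9: u_9=569/660 ∈ [47/60, 14/15) → index 9
j=10: u_10=629/660 ∈ [14/15, 1) → index 10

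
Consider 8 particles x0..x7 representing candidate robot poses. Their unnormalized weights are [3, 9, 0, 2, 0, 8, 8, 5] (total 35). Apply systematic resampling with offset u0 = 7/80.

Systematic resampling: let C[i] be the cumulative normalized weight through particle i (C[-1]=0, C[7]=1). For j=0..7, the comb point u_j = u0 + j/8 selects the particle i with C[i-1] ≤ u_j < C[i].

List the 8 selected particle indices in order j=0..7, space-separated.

C = [3/35, 12/35, 12/35, 2/5, 2/5, 22/35, 6/7, 1]
j=0: u_0=7/80 ∈ [3/35, 12/35) → index 1
j=1: u_1=17/80 ∈ [3/35, 12/35) → index 1
j=2: u_2=27/80 ∈ [3/35, 12/35) → index 1
j=3: u_3=37/80 ∈ [2/5, 22/35) → index 5
j=4: u_4=47/80 ∈ [2/5, 22/35) → index 5
j=5: u_5=57/80 ∈ [22/35, 6/7) → index 6
j=6: u_6=67/80 ∈ [22/35, 6/7) → index 6
j=7: u_7=77/80 ∈ [6/7, 1) → index 7

1 1 1 5 5 6 6 7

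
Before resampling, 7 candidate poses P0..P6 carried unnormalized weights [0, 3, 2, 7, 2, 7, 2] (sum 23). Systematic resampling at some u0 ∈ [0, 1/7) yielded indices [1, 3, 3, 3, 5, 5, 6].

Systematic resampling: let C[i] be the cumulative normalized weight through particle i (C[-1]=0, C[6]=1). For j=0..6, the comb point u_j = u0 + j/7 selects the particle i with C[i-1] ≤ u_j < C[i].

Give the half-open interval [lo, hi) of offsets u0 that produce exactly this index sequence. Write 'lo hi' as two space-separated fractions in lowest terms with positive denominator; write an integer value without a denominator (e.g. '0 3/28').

C = [0, 3/23, 5/23, 12/23, 14/23, 21/23, 1]
j=0 picked index 1: u0 ∈ [0, 3/23)
j=1 picked index 3: u0 ∈ [12/161, 61/161)
j=2 picked index 3: u0 ∈ [-11/161, 38/161)
j=3 picked index 3: u0 ∈ [-34/161, 15/161)
j=4 picked index 5: u0 ∈ [6/161, 55/161)
j=5 picked index 5: u0 ∈ [-17/161, 32/161)
j=6 picked index 6: u0 ∈ [9/161, 1/7)
intersection: [12/161, 15/161)

12/161 15/161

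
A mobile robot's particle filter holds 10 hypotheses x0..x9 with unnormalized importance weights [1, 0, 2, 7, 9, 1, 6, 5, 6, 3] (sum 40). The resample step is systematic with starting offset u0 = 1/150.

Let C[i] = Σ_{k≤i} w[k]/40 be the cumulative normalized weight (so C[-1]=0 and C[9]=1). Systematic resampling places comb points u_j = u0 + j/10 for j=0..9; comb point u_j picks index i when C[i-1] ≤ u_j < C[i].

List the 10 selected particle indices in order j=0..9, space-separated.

0 3 3 4 4 6 6 7 8 8

C = [1/40, 1/40, 3/40, 1/4, 19/40, 1/2, 13/20, 31/40, 37/40, 1]
j=0: u_0=1/150 ∈ [0, 1/40) → index 0
j=1: u_1=8/75 ∈ [3/40, 1/4) → index 3
j=2: u_2=31/150 ∈ [3/40, 1/4) → index 3
j=3: u_3=23/75 ∈ [1/4, 19/40) → index 4
j=4: u_4=61/150 ∈ [1/4, 19/40) → index 4
j=5: u_5=38/75 ∈ [1/2, 13/20) → index 6
j=6: u_6=91/150 ∈ [1/2, 13/20) → index 6
j=7: u_7=53/75 ∈ [13/20, 31/40) → index 7
j=8: u_8=121/150 ∈ [31/40, 37/40) → index 8
j=9: u_9=68/75 ∈ [31/40, 37/40) → index 8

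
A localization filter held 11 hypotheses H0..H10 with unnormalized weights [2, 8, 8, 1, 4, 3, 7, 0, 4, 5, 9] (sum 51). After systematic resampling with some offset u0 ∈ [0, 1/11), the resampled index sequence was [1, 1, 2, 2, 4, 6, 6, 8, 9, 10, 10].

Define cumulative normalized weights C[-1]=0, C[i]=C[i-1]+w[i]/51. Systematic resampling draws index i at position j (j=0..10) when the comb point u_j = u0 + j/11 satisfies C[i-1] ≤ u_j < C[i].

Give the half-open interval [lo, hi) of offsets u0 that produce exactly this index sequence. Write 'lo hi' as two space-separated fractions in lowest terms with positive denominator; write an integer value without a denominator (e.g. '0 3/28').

31/561 15/187

C = [2/51, 10/51, 6/17, 19/51, 23/51, 26/51, 11/17, 11/17, 37/51, 14/17, 1]
j=0 picked index 1: u0 ∈ [2/51, 10/51)
j=1 picked index 1: u0 ∈ [-29/561, 59/561)
j=2 picked index 2: u0 ∈ [8/561, 32/187)
j=3 picked index 2: u0 ∈ [-43/561, 15/187)
j=4 picked index 4: u0 ∈ [5/561, 49/561)
j=5 picked index 6: u0 ∈ [31/561, 36/187)
j=6 picked index 6: u0 ∈ [-20/561, 19/187)
j=7 picked index 8: u0 ∈ [2/187, 50/561)
j=8 picked index 9: u0 ∈ [-1/561, 18/187)
j=9 picked index 10: u0 ∈ [1/187, 2/11)
j=10 picked index 10: u0 ∈ [-16/187, 1/11)
intersection: [31/561, 15/187)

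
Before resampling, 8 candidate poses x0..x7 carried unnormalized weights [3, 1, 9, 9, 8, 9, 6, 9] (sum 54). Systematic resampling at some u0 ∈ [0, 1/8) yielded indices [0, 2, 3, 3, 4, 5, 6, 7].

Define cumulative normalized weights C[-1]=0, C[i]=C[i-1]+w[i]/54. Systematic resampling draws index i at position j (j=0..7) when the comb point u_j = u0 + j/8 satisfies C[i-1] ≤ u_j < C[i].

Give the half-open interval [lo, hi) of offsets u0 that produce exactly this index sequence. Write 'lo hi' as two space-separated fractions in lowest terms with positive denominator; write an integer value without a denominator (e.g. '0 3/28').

C = [1/18, 2/27, 13/54, 11/27, 5/9, 13/18, 5/6, 1]
j=0 picked index 0: u0 ∈ [0, 1/18)
j=1 picked index 2: u0 ∈ [-11/216, 25/216)
j=2 picked index 3: u0 ∈ [-1/108, 17/108)
j=3 picked index 3: u0 ∈ [-29/216, 7/216)
j=4 picked index 4: u0 ∈ [-5/54, 1/18)
j=5 picked index 5: u0 ∈ [-5/72, 7/72)
j=6 picked index 6: u0 ∈ [-1/36, 1/12)
j=7 picked index 7: u0 ∈ [-1/24, 1/8)
intersection: [0, 7/216)

0 7/216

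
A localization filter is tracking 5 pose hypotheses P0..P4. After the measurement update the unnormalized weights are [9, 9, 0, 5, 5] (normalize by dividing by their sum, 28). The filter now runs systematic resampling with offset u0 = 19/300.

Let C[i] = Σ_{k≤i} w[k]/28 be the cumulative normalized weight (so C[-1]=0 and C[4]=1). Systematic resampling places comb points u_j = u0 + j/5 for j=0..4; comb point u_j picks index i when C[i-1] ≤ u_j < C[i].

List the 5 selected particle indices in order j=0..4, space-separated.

0 0 1 3 4

C = [9/28, 9/14, 9/14, 23/28, 1]
j=0: u_0=19/300 ∈ [0, 9/28) → index 0
j=1: u_1=79/300 ∈ [0, 9/28) → index 0
j=2: u_2=139/300 ∈ [9/28, 9/14) → index 1
j=3: u_3=199/300 ∈ [9/14, 23/28) → index 3
j=4: u_4=259/300 ∈ [23/28, 1) → index 4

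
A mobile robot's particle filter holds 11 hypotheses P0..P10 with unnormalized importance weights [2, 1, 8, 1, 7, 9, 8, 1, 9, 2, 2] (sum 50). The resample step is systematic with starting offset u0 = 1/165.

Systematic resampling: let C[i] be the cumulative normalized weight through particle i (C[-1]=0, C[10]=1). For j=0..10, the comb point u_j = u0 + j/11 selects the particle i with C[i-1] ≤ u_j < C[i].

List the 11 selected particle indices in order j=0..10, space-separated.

0 2 2 4 4 5 5 6 7 8 8

C = [1/25, 3/50, 11/50, 6/25, 19/50, 14/25, 18/25, 37/50, 23/25, 24/25, 1]
j=0: u_0=1/165 ∈ [0, 1/25) → index 0
j=1: u_1=16/165 ∈ [3/50, 11/50) → index 2
j=2: u_2=31/165 ∈ [3/50, 11/50) → index 2
j=3: u_3=46/165 ∈ [6/25, 19/50) → index 4
j=4: u_4=61/165 ∈ [6/25, 19/50) → index 4
j=5: u_5=76/165 ∈ [19/50, 14/25) → index 5
j=6: u_6=91/165 ∈ [19/50, 14/25) → index 5
j=7: u_7=106/165 ∈ [14/25, 18/25) → index 6
j=8: u_8=11/15 ∈ [18/25, 37/50) → index 7
j=9: u_9=136/165 ∈ [37/50, 23/25) → index 8
j=10: u_10=151/165 ∈ [37/50, 23/25) → index 8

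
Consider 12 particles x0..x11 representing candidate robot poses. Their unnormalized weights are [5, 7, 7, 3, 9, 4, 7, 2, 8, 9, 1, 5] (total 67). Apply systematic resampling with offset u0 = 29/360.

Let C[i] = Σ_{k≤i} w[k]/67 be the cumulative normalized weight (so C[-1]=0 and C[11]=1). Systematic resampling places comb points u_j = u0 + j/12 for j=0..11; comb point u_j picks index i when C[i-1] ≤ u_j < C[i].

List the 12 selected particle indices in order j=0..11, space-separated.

1 1 2 4 4 5 6 8 8 9 10 11

C = [5/67, 12/67, 19/67, 22/67, 31/67, 35/67, 42/67, 44/67, 52/67, 61/67, 62/67, 1]
j=0: u_0=29/360 ∈ [5/67, 12/67) → index 1
j=1: u_1=59/360 ∈ [5/67, 12/67) → index 1
j=2: u_2=89/360 ∈ [12/67, 19/67) → index 2
j=3: u_3=119/360 ∈ [22/67, 31/67) → index 4
j=4: u_4=149/360 ∈ [22/67, 31/67) → index 4
j=5: u_5=179/360 ∈ [31/67, 35/67) → index 5
j=6: u_6=209/360 ∈ [35/67, 42/67) → index 6
j=7: u_7=239/360 ∈ [44/67, 52/67) → index 8
j=8: u_8=269/360 ∈ [44/67, 52/67) → index 8
j=9: u_9=299/360 ∈ [52/67, 61/67) → index 9
j=10: u_10=329/360 ∈ [61/67, 62/67) → index 10
j=11: u_11=359/360 ∈ [62/67, 1) → index 11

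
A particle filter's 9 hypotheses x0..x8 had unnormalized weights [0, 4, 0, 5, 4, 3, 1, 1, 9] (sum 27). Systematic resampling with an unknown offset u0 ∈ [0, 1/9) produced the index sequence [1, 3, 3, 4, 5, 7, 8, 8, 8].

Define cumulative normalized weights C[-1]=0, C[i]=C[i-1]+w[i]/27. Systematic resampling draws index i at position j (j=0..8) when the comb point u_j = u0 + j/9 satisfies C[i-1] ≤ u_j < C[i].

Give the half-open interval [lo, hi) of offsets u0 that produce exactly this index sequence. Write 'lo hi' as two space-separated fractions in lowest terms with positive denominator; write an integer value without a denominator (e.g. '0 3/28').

2/27 1/9

C = [0, 4/27, 4/27, 1/3, 13/27, 16/27, 17/27, 2/3, 1]
j=0 picked index 1: u0 ∈ [0, 4/27)
j=1 picked index 3: u0 ∈ [1/27, 2/9)
j=2 picked index 3: u0 ∈ [-2/27, 1/9)
j=3 picked index 4: u0 ∈ [0, 4/27)
j=4 picked index 5: u0 ∈ [1/27, 4/27)
j=5 picked index 7: u0 ∈ [2/27, 1/9)
j=6 picked index 8: u0 ∈ [0, 1/3)
j=7 picked index 8: u0 ∈ [-1/9, 2/9)
j=8 picked index 8: u0 ∈ [-2/9, 1/9)
intersection: [2/27, 1/9)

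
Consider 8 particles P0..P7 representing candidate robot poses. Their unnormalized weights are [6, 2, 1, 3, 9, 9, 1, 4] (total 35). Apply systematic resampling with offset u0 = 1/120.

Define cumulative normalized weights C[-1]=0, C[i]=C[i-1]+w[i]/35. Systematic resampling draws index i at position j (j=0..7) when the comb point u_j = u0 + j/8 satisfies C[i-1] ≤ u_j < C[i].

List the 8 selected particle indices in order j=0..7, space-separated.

0 0 3 4 4 5 5 6

C = [6/35, 8/35, 9/35, 12/35, 3/5, 6/7, 31/35, 1]
j=0: u_0=1/120 ∈ [0, 6/35) → index 0
j=1: u_1=2/15 ∈ [0, 6/35) → index 0
j=2: u_2=31/120 ∈ [9/35, 12/35) → index 3
j=3: u_3=23/60 ∈ [12/35, 3/5) → index 4
j=4: u_4=61/120 ∈ [12/35, 3/5) → index 4
j=5: u_5=19/30 ∈ [3/5, 6/7) → index 5
j=6: u_6=91/120 ∈ [3/5, 6/7) → index 5
j=7: u_7=53/60 ∈ [6/7, 31/35) → index 6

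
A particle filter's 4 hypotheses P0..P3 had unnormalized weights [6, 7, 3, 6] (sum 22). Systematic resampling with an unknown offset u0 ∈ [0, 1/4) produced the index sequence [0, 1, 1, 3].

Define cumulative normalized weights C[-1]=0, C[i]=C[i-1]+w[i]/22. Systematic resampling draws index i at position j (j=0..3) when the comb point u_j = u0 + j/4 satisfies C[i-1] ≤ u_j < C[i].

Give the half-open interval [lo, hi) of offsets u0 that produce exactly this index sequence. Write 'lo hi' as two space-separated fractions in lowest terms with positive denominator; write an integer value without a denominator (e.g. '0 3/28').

1/44 1/11

C = [3/11, 13/22, 8/11, 1]
j=0 picked index 0: u0 ∈ [0, 3/11)
j=1 picked index 1: u0 ∈ [1/44, 15/44)
j=2 picked index 1: u0 ∈ [-5/22, 1/11)
j=3 picked index 3: u0 ∈ [-1/44, 1/4)
intersection: [1/44, 1/11)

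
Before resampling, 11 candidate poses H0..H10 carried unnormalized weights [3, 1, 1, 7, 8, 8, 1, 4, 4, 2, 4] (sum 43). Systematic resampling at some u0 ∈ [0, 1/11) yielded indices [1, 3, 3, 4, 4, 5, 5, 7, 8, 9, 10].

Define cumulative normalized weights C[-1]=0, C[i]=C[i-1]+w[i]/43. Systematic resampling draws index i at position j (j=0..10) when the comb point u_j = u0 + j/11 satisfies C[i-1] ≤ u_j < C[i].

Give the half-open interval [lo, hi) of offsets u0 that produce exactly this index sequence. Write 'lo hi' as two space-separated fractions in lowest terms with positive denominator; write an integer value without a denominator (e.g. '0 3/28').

3/43 42/473

C = [3/43, 4/43, 5/43, 12/43, 20/43, 28/43, 29/43, 33/43, 37/43, 39/43, 1]
j=0 picked index 1: u0 ∈ [3/43, 4/43)
j=1 picked index 3: u0 ∈ [12/473, 89/473)
j=2 picked index 3: u0 ∈ [-31/473, 46/473)
j=3 picked index 4: u0 ∈ [3/473, 91/473)
j=4 picked index 4: u0 ∈ [-40/473, 48/473)
j=5 picked index 5: u0 ∈ [5/473, 93/473)
j=6 picked index 5: u0 ∈ [-38/473, 50/473)
j=7 picked index 7: u0 ∈ [18/473, 62/473)
j=8 picked index 8: u0 ∈ [19/473, 63/473)
j=9 picked index 9: u0 ∈ [20/473, 42/473)
j=10 picked index 10: u0 ∈ [-1/473, 1/11)
intersection: [3/43, 42/473)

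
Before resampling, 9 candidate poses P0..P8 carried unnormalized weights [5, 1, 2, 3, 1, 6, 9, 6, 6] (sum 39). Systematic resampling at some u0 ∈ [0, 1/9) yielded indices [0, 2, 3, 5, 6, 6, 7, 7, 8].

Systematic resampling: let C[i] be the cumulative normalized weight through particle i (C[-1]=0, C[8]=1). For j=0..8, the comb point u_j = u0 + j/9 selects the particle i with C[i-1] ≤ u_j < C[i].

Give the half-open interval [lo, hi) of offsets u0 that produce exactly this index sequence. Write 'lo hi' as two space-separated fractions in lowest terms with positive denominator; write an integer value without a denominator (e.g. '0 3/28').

C = [5/39, 2/13, 8/39, 11/39, 4/13, 6/13, 9/13, 11/13, 1]
j=0 picked index 0: u0 ∈ [0, 5/39)
j=1 picked index 2: u0 ∈ [5/117, 11/117)
j=2 picked index 3: u0 ∈ [-2/117, 7/117)
j=3 picked index 5: u0 ∈ [-1/39, 5/39)
j=4 picked index 6: u0 ∈ [2/117, 29/117)
j=5 picked index 6: u0 ∈ [-11/117, 16/117)
j=6 picked index 7: u0 ∈ [1/39, 7/39)
j=7 picked index 7: u0 ∈ [-10/117, 8/117)
j=8 picked index 8: u0 ∈ [-5/117, 1/9)
intersection: [5/117, 7/117)

5/117 7/117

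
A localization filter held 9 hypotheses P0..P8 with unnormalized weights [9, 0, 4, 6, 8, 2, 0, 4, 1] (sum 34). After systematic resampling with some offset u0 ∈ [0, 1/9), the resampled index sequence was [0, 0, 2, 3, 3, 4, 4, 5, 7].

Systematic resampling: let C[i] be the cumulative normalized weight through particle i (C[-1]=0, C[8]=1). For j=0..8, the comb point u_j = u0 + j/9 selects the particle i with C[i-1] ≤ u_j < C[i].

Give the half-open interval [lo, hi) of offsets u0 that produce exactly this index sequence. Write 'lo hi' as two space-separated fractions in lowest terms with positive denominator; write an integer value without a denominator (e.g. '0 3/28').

5/102 23/306

C = [9/34, 9/34, 13/34, 19/34, 27/34, 29/34, 29/34, 33/34, 1]
j=0 picked index 0: u0 ∈ [0, 9/34)
j=1 picked index 0: u0 ∈ [-1/9, 47/306)
j=2 picked index 2: u0 ∈ [13/306, 49/306)
j=3 picked index 3: u0 ∈ [5/102, 23/102)
j=4 picked index 3: u0 ∈ [-19/306, 35/306)
j=5 picked index 4: u0 ∈ [1/306, 73/306)
j=6 picked index 4: u0 ∈ [-11/102, 13/102)
j=7 picked index 5: u0 ∈ [5/306, 23/306)
j=8 picked index 7: u0 ∈ [-11/306, 25/306)
intersection: [5/102, 23/306)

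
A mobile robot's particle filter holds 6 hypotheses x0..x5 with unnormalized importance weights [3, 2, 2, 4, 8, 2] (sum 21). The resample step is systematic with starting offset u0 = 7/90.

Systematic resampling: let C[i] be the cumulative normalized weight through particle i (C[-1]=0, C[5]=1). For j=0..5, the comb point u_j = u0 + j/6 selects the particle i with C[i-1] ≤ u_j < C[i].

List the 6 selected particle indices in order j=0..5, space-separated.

C = [1/7, 5/21, 1/3, 11/21, 19/21, 1]
j=0: u_0=7/90 ∈ [0, 1/7) → index 0
j=1: u_1=11/45 ∈ [5/21, 1/3) → index 2
j=2: u_2=37/90 ∈ [1/3, 11/21) → index 3
j=3: u_3=26/45 ∈ [11/21, 19/21) → index 4
j=4: u_4=67/90 ∈ [11/21, 19/21) → index 4
j=5: u_5=41/45 ∈ [19/21, 1) → index 5

0 2 3 4 4 5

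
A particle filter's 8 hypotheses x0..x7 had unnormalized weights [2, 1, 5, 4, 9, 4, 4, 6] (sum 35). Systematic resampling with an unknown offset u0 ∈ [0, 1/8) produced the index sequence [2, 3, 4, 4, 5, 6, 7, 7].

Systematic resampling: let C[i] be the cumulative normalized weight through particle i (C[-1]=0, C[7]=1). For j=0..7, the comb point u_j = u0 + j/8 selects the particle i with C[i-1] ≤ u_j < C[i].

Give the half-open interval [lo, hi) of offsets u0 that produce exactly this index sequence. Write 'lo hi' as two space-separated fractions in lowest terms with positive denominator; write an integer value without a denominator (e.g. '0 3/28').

29/280 1/8

C = [2/35, 3/35, 8/35, 12/35, 3/5, 5/7, 29/35, 1]
j=0 picked index 2: u0 ∈ [3/35, 8/35)
j=1 picked index 3: u0 ∈ [29/280, 61/280)
j=2 picked index 4: u0 ∈ [13/140, 7/20)
j=3 picked index 4: u0 ∈ [-9/280, 9/40)
j=4 picked index 5: u0 ∈ [1/10, 3/14)
j=5 picked index 6: u0 ∈ [5/56, 57/280)
j=6 picked index 7: u0 ∈ [11/140, 1/4)
j=7 picked index 7: u0 ∈ [-13/280, 1/8)
intersection: [29/280, 1/8)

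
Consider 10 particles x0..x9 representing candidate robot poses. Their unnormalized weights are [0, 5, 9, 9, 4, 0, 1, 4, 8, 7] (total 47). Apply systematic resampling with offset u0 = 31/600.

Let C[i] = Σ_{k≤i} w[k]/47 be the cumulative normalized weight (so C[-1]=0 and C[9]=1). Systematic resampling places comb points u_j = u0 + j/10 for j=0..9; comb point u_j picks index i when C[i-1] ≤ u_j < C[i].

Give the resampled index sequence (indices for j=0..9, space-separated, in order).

1 2 2 3 3 4 7 8 9 9

C = [0, 5/47, 14/47, 23/47, 27/47, 27/47, 28/47, 32/47, 40/47, 1]
j=0: u_0=31/600 ∈ [0, 5/47) → index 1
j=1: u_1=91/600 ∈ [5/47, 14/47) → index 2
j=2: u_2=151/600 ∈ [5/47, 14/47) → index 2
j=3: u_3=211/600 ∈ [14/47, 23/47) → index 3
j=4: u_4=271/600 ∈ [14/47, 23/47) → index 3
j=5: u_5=331/600 ∈ [23/47, 27/47) → index 4
j=6: u_6=391/600 ∈ [28/47, 32/47) → index 7
j=7: u_7=451/600 ∈ [32/47, 40/47) → index 8
j=8: u_8=511/600 ∈ [40/47, 1) → index 9
j=9: u_9=571/600 ∈ [40/47, 1) → index 9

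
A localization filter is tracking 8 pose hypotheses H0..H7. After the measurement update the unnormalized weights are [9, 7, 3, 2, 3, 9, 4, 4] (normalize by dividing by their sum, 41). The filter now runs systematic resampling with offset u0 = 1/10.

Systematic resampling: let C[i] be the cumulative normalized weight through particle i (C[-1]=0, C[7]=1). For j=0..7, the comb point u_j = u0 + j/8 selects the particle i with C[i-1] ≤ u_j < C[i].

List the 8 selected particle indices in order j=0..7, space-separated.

C = [9/41, 16/41, 19/41, 21/41, 24/41, 33/41, 37/41, 1]
j=0: u_0=1/10 ∈ [0, 9/41) → index 0
j=1: u_1=9/40 ∈ [9/41, 16/41) → index 1
j=2: u_2=7/20 ∈ [9/41, 16/41) → index 1
j=3: u_3=19/40 ∈ [19/41, 21/41) → index 3
j=4: u_4=3/5 ∈ [24/41, 33/41) → index 5
j=5: u_5=29/40 ∈ [24/41, 33/41) → index 5
j=6: u_6=17/20 ∈ [33/41, 37/41) → index 6
j=7: u_7=39/40 ∈ [37/41, 1) → index 7

0 1 1 3 5 5 6 7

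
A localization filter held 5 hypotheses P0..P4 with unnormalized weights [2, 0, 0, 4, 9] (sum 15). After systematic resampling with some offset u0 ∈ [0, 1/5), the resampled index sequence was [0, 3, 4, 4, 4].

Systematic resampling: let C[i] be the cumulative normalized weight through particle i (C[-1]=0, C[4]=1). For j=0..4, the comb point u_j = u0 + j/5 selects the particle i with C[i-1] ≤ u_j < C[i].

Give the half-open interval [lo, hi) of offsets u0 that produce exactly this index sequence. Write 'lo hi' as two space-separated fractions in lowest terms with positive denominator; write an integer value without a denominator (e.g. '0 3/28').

0 2/15

C = [2/15, 2/15, 2/15, 2/5, 1]
j=0 picked index 0: u0 ∈ [0, 2/15)
j=1 picked index 3: u0 ∈ [-1/15, 1/5)
j=2 picked index 4: u0 ∈ [0, 3/5)
j=3 picked index 4: u0 ∈ [-1/5, 2/5)
j=4 picked index 4: u0 ∈ [-2/5, 1/5)
intersection: [0, 2/15)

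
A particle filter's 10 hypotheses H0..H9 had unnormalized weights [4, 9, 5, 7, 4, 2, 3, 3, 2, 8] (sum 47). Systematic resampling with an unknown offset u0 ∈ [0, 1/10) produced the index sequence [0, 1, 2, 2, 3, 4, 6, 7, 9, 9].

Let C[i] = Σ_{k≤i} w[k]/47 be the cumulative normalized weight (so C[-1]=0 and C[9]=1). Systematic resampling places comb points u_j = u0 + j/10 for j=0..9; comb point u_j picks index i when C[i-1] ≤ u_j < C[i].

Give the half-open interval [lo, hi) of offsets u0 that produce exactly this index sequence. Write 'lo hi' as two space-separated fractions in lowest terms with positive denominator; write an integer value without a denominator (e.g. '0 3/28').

C = [4/47, 13/47, 18/47, 25/47, 29/47, 31/47, 34/47, 37/47, 39/47, 1]
j=0 picked index 0: u0 ∈ [0, 4/47)
j=1 picked index 1: u0 ∈ [-7/470, 83/470)
j=2 picked index 2: u0 ∈ [18/235, 43/235)
j=3 picked index 2: u0 ∈ [-11/470, 39/470)
j=4 picked index 3: u0 ∈ [-4/235, 31/235)
j=5 picked index 4: u0 ∈ [3/94, 11/94)
j=6 picked index 6: u0 ∈ [14/235, 29/235)
j=7 picked index 7: u0 ∈ [11/470, 41/470)
j=8 picked index 9: u0 ∈ [7/235, 1/5)
j=9 picked index 9: u0 ∈ [-33/470, 1/10)
intersection: [18/235, 39/470)

18/235 39/470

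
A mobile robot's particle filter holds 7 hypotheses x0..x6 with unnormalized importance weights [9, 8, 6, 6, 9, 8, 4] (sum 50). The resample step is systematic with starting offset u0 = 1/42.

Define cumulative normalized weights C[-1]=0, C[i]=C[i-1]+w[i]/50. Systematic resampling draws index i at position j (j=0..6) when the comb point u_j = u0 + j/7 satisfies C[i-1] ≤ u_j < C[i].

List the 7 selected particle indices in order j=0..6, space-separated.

C = [9/50, 17/50, 23/50, 29/50, 19/25, 23/25, 1]
j=0: u_0=1/42 ∈ [0, 9/50) → index 0
j=1: u_1=1/6 ∈ [0, 9/50) → index 0
j=2: u_2=13/42 ∈ [9/50, 17/50) → index 1
j=3: u_3=19/42 ∈ [17/50, 23/50) → index 2
j=4: u_4=25/42 ∈ [29/50, 19/25) → index 4
j=5: u_5=31/42 ∈ [29/50, 19/25) → index 4
j=6: u_6=37/42 ∈ [19/25, 23/25) → index 5

0 0 1 2 4 4 5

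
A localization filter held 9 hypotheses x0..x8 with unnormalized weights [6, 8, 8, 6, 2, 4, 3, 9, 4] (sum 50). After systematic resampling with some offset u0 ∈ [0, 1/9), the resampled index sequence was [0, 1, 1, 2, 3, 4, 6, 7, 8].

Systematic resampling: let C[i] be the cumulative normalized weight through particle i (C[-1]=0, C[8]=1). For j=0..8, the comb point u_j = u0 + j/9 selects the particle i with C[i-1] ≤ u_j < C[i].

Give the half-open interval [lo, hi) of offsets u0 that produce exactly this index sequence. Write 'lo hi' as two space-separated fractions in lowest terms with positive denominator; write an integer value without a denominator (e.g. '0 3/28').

7/225 2/45

C = [3/25, 7/25, 11/25, 14/25, 3/5, 17/25, 37/50, 23/25, 1]
j=0 picked index 0: u0 ∈ [0, 3/25)
j=1 picked index 1: u0 ∈ [2/225, 38/225)
j=2 picked index 1: u0 ∈ [-23/225, 13/225)
j=3 picked index 2: u0 ∈ [-4/75, 8/75)
j=4 picked index 3: u0 ∈ [-1/225, 26/225)
j=5 picked index 4: u0 ∈ [1/225, 2/45)
j=6 picked index 6: u0 ∈ [1/75, 11/150)
j=7 picked index 7: u0 ∈ [-17/450, 32/225)
j=8 picked index 8: u0 ∈ [7/225, 1/9)
intersection: [7/225, 2/45)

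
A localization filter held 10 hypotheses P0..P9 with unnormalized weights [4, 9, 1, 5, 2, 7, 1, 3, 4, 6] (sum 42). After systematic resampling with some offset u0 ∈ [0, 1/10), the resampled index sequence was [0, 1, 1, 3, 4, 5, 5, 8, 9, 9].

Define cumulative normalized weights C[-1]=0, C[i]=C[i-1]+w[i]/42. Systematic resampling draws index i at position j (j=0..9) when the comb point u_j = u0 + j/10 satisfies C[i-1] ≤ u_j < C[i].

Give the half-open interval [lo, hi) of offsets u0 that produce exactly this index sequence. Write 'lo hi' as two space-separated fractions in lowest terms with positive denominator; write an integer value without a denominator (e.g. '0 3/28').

13/210 1/15

C = [2/21, 13/42, 1/3, 19/42, 1/2, 2/3, 29/42, 16/21, 6/7, 1]
j=0 picked index 0: u0 ∈ [0, 2/21)
j=1 picked index 1: u0 ∈ [-1/210, 22/105)
j=2 picked index 1: u0 ∈ [-11/105, 23/210)
j=3 picked index 3: u0 ∈ [1/30, 16/105)
j=4 picked index 4: u0 ∈ [11/210, 1/10)
j=5 picked index 5: u0 ∈ [0, 1/6)
j=6 picked index 5: u0 ∈ [-1/10, 1/15)
j=7 picked index 8: u0 ∈ [13/210, 11/70)
j=8 picked index 9: u0 ∈ [2/35, 1/5)
j=9 picked index 9: u0 ∈ [-3/70, 1/10)
intersection: [13/210, 1/15)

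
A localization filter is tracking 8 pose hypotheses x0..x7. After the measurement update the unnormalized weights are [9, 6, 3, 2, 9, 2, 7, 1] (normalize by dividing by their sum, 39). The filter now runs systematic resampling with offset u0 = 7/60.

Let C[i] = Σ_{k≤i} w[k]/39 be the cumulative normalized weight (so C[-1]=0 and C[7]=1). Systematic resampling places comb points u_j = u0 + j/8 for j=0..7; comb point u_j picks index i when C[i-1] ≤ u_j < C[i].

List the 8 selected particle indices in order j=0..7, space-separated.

C = [3/13, 5/13, 6/13, 20/39, 29/39, 31/39, 38/39, 1]
j=0: u_0=7/60 ∈ [0, 3/13) → index 0
j=1: u_1=29/120 ∈ [3/13, 5/13) → index 1
j=2: u_2=11/30 ∈ [3/13, 5/13) → index 1
j=3: u_3=59/120 ∈ [6/13, 20/39) → index 3
j=4: u_4=37/60 ∈ [20/39, 29/39) → index 4
j=5: u_5=89/120 ∈ [20/39, 29/39) → index 4
j=6: u_6=13/15 ∈ [31/39, 38/39) → index 6
j=7: u_7=119/120 ∈ [38/39, 1) → index 7

0 1 1 3 4 4 6 7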